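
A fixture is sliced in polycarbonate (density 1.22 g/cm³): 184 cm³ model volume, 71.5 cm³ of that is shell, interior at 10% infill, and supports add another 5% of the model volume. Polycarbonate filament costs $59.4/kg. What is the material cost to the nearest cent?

Infill region = 184 − 71.5 = 112.5 cm³.
Deposited infill: 0.10 × 112.5 → 11.25 cm³.
Support = 0.05 × 184 = 9.2 cm³.
Deposited volume = 71.5 + 11.25 + 9.2 = 91.95 cm³.
Mass = 91.95 × 1.22 = 112.179 g.
At $59.4/kg: 112.179/1000 × 59.4 = $6.66.

$6.66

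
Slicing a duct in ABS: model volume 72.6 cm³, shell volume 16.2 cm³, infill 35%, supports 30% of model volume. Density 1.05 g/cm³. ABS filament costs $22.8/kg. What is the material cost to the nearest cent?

Volume inside the shell = 72.6 − 16.2 = 56.4 cm³.
Infill volume: 0.35 × 56.4 → 19.74 cm³.
Support: 0.30 × 72.6 → 21.78 cm³.
Deposited volume = 16.2 + 19.74 + 21.78, so 57.72 cm³.
Mass: 57.72 × 1.05 → 60.606 g.
At $22.8/kg: 60.606/1000 × 22.8 = $1.38.

$1.38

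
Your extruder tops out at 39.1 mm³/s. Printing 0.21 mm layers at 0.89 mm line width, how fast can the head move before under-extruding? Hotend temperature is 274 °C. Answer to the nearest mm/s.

Extrusion cross-section = 0.21 × 0.89, so 0.1869 mm².
Max speed = 39.1 / 0.1869 = 209.20 ≈ 209 mm/s.

209 mm/s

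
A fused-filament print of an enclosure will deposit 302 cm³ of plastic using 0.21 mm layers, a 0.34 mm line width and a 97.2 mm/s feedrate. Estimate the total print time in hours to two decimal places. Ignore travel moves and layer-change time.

12.09 hours

Line area: 0.21 × 0.34 → 0.0714 mm².
Path length: 302000 mm³ / 0.0714 mm² → 4229691.9 mm.
Extrusion time: 4229691.9 / 97.2 → 43515.3 s.
In the requested units: 43515.3 s = 12.09 hours.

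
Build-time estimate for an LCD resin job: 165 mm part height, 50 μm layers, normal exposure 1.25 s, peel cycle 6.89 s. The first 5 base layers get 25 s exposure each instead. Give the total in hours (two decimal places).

Layers = ⌈165/0.05⌉ = 3300.
Base layers: 5 × (25 + 6.89) → 159.45 s.
Remaining layers: 3295 × (1.25 + 6.89) → 26821.3 s.
Total = 159.45 + 26821.3 = 26980.75 s = 7.49 hours.

7.49 hours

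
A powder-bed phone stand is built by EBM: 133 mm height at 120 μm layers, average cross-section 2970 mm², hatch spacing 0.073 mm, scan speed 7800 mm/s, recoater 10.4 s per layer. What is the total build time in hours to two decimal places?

4.81 hours

Layer count = ceil(133 / 0.12) = 1109.
Hatch length per layer: 2970 / 0.073 → 40684.9 mm.
Per-layer scan time = 40684.9 / 7800 = 5.216 s.
Layer cycle: 5.216 + 10.4 → 15.616 s.
Build time = 1109 × 15.616 = 17318.144 s = 4.81 hours.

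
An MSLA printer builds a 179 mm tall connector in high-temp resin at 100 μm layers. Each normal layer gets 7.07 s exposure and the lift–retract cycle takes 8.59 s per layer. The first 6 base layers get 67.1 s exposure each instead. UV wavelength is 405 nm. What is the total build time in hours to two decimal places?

Layer count = ceil(179 / 0.1) = 1790.
Bottom layers: 6 × (67.1 + 8.59) → 454.14 s.
Normal layers = 1784 × (7.07 + 8.59) = 27937.44 s.
Sum: 454.14 + 27937.44 = 28391.58 s → 7.89 hours.

7.89 hours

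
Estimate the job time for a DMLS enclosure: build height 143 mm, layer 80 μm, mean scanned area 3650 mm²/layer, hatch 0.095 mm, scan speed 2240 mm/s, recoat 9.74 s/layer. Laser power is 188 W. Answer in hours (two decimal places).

Number of layers: 143 / 0.08 → 1788 (rounded up).
Per-layer scan distance = 3650 / 0.095, so 38421.1 mm.
Laser time per layer = 38421.1 / 2240, so 17.1523 s.
Per-layer time = 17.1523 + 9.74 = 26.8923 s.
Build time = 1788 × 26.8923 = 48083.4324 s = 13.36 hours.

13.36 hours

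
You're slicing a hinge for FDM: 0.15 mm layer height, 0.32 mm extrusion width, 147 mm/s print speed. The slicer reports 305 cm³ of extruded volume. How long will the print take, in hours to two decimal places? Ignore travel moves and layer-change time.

12.01 hours

Extrusion cross-section: 0.15 × 0.32 → 0.048 mm².
Total extruded path = 305000/0.048 = 6354166.7 mm.
Print-move time = 6354166.7 / 147 = 43225.6 s.
That's 43225.6 s → 12.01 hours.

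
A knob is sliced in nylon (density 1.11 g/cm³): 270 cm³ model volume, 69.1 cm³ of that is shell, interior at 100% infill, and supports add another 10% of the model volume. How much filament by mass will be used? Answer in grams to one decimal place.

329.7 g

Volume inside the shell = 270 − 69.1 = 200.9 cm³.
Deposited infill = 1.00 × 200.9, so 200.9 cm³.
Support = 0.10 × 270, so 27 cm³.
Deposited volume = 69.1 + 200.9 + 27 = 297 cm³.
Mass = 297 × 1.11, so 329.67 g.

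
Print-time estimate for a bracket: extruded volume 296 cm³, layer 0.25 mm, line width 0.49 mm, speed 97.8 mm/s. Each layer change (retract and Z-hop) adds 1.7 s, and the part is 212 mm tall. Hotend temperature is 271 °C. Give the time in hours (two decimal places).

Extrusion cross-section: 0.25 × 0.49 → 0.1225 mm².
Total extruded path = 296000/0.1225 = 2416326.5 mm.
Time extruding: 2416326.5 / 97.8 → 24706.8 s.
Number of layers: 212 / 0.25 → 848 (rounded up).
Z-hop total = 848 × 1.7, so 1441.6 s.
Total = 24706.8 + 1441.6 = 26148.4 s = 7.26 hours.

7.26 hours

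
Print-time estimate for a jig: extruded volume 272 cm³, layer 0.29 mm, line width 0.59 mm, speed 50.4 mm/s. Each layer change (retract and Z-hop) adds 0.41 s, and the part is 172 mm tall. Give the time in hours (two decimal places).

Bead cross-section = 0.29 × 0.59 = 0.1711 mm².
Path length: 272000 mm³ / 0.1711 mm² → 1589713.6 mm.
Time extruding = 1589713.6 / 50.4, so 31541.9 s.
Layer count = ceil(172 / 0.29) = 594.
Non-print overhead = 594 × 0.41 = 243.54 s.
Total = 31541.9 + 243.54 = 31785.44 s = 8.83 hours.

8.83 hours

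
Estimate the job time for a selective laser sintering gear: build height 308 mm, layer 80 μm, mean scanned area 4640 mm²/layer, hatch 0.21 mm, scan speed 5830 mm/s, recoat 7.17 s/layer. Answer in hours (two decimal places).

Number of layers: 308 / 0.08 → 3850 (rounded up).
Hatch length per layer: 4640 / 0.21 → 22095.2 mm.
Laser time per layer = 22095.2 / 5830, so 3.7899 s.
Per-layer time: 3.7899 + 7.17 → 10.9599 s.
3850 layers × 10.9599 s/layer = 42195.615 s, i.e. 11.72 hours.

11.72 hours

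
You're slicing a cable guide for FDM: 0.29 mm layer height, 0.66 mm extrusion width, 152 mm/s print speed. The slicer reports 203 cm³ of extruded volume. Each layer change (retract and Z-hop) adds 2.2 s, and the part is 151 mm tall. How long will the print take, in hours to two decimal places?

2.26 hours

Line area: 0.29 × 0.66 → 0.1914 mm².
Total extruded path = 203000/0.1914 = 1060606.1 mm.
Print-move time = 1060606.1 / 152 = 6977.7 s.
Layer count = ceil(151 / 0.29) = 521.
Layer-change overhead = 521 × 2.2 = 1146.2 s.
Altogether 6977.7 + 1146.2 = 8123.9 s, i.e. 2.26 hours.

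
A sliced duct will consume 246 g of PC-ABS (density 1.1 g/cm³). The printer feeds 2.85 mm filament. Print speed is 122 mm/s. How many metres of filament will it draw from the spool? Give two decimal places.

Extruded volume: 246/1.1 = 223.6364 cm³ (223636.4 mm³).
Filament cross-section = π × (2.85/2)² = 6.3794 mm².
L = V/A = 223636.4/6.3794 = 35056.02 mm → 35.06 m.

35.06 m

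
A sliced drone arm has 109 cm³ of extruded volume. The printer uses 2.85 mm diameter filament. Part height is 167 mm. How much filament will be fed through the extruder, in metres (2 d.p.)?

17.09 m

Cross-section of 2.85 mm filament: π·(2.85/2)² = 6.3794 mm².
L = 109000 mm³ / 6.3794 mm² = 17086.25 mm, i.e. 17.09 m.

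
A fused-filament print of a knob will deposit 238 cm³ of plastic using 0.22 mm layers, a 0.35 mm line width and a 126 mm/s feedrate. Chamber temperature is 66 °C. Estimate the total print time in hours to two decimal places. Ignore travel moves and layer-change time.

Line area: 0.22 × 0.35 → 0.077 mm².
Toolpath length = 238 cm³ / 0.077 mm² = 238000 / 0.077 = 3090909.1 mm.
Extrusion time: 3090909.1 / 126 → 24531 s.
In the requested units: 24531 s = 6.81 hours.

6.81 hours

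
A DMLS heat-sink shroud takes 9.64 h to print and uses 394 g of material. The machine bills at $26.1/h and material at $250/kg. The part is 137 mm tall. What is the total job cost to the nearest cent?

$350.10

Time charge = 26.1 × 9.64 = $251.604.
Feedstock cost: 250 × 394/1000 → $98.50.
Job cost: 251.604 + 98.50 = 350.104 ≈ $350.10.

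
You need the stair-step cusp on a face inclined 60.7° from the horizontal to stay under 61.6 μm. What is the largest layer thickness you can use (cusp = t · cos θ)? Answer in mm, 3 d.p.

cos(60.7°) = 0.4894; t_max = 0.0616/0.4894 = 0.126 mm.

0.126 mm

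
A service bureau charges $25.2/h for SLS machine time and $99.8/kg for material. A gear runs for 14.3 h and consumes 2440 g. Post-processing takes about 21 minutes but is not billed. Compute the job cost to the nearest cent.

$603.87

Time charge: 25.2 × 14.3 → $360.36.
Feedstock cost = 99.8 × 2440/1000 = $243.512.
Total = 360.36 + 243.512 = 603.872 ≈ $603.87.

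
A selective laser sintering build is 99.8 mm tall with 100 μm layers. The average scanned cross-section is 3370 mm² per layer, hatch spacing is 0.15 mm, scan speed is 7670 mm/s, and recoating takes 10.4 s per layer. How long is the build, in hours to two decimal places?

Layers = ⌈99.8/0.1⌉ = 998.
Hatch length per layer = 3370 / 0.15 = 22466.7 mm.
Per-layer scan time = 22466.7 / 7670, so 2.9292 s.
Per-layer time = 2.9292 + 10.4, so 13.3292 s.
998 layers × 13.3292 s/layer = 13302.5416 s, i.e. 3.70 hours.

3.70 hours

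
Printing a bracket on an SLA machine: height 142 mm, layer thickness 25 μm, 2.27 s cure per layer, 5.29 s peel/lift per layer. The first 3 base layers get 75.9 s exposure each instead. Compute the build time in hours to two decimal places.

Number of layers: 142 / 0.025 → 5680 (rounded up).
Burn-in layers = 3 × (75.9 + 5.29), so 243.57 s.
Normal layers: 5677 × (2.27 + 5.29) → 42918.12 s.
Total = 243.57 + 42918.12 = 43161.69 s = 11.99 hours.

11.99 hours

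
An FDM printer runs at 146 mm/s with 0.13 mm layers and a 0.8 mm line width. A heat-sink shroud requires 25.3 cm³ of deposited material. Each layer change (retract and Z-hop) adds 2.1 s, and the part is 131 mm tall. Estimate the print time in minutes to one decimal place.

Bead cross-section = 0.13 × 0.8 = 0.104 mm².
Total extruded path = 25300/0.104 = 243269.2 mm.
Print-move time: 243269.2 / 146 → 1666.2 s.
Layers = ⌈131/0.13⌉ = 1008.
Layer-change overhead = 1008 × 2.1 = 2116.8 s.
Altogether 1666.2 + 2116.8 = 3783 s, i.e. 63.1 minutes.

63.1 minutes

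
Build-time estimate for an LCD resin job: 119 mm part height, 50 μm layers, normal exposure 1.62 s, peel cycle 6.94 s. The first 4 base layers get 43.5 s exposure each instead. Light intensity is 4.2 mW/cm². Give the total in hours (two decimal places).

5.71 hours

Layer count = ceil(119 / 0.05) = 2380.
Bottom layers: 4 × (43.5 + 6.94) → 201.76 s.
Remaining layers = 2376 × (1.62 + 6.94) = 20338.56 s.
Total = 201.76 + 20338.56 = 20540.32 s = 5.71 hours.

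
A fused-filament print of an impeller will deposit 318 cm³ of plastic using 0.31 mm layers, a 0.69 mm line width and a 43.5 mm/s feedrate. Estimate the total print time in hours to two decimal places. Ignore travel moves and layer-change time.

Bead cross-section = 0.31 × 0.69, so 0.2139 mm².
Total extruded path = 318000/0.2139 = 1486676 mm.
Extrusion time = 1486676 / 43.5, so 34176.5 s.
In the requested units: 34176.5 s = 9.49 hours.

9.49 hours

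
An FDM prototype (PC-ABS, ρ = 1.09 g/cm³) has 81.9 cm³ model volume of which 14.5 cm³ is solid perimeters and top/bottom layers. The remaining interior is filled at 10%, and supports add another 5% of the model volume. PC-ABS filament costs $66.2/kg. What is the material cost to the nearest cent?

$1.83

Volume inside the shell = 81.9 − 14.5 = 67.4 cm³.
Infill volume = 0.10 × 67.4, so 6.74 cm³.
Support: 0.05 × 81.9 → 4.095 cm³.
Deposited volume = 14.5 + 6.74 + 4.095 = 25.335 cm³.
Mass: 25.335 × 1.09 → 27.61515 g.
At $66.2/kg: 27.61515/1000 × 66.2 = $1.83.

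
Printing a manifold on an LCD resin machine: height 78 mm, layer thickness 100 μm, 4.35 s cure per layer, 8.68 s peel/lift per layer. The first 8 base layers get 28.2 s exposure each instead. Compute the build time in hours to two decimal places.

2.88 hours

Layers = ⌈78/0.1⌉ = 780.
Burn-in layers = 8 × (28.2 + 8.68), so 295.04 s.
Regular layers = 772 × (4.35 + 8.68) = 10059.16 s.
Sum: 295.04 + 10059.16 = 10354.2 s → 2.88 hours.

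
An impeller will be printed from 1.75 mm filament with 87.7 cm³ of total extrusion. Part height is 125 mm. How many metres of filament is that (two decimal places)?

Filament cross-section = π × (1.75/2)² = 2.4053 mm².
L = 87700 mm³ / 2.4053 mm² = 36461.15 mm, i.e. 36.46 m.

36.46 m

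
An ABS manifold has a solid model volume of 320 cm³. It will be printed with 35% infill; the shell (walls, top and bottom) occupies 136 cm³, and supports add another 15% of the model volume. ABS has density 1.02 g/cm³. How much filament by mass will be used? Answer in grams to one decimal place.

253.4 g

Interior volume = 320 − 136, so 184 cm³.
Deposited infill: 0.35 × 184 → 64.4 cm³.
Support = 0.15 × 320, so 48 cm³.
Total printed volume = 136 + 64.4 + 48 = 248.4 cm³.
Mass = 248.4 × 1.02 = 253.368 g.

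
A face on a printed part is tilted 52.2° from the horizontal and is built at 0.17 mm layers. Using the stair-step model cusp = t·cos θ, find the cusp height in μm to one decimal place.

cos(52.2°) = 0.6129, so cusp = 0.17 × 0.6129 = 0.104193 mm → 104.2 μm.

104.2 μm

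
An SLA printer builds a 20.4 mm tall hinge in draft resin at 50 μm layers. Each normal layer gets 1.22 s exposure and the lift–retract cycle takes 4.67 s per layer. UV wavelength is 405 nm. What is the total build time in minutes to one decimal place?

40.1 minutes

Layers = ⌈20.4/0.05⌉ = 408.
Per-layer time: 1.22 + 4.67 → 5.89 s.
Total = 408 × 5.89 = 2403.12 s = 40.1 minutes.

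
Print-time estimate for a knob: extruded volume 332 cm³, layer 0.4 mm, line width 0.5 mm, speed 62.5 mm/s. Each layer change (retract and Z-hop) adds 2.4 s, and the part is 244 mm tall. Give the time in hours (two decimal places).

7.78 hours

Line area: 0.4 × 0.5 → 0.2 mm².
Total extruded path = 332000/0.2 = 1660000 mm.
Print-move time = 1660000 / 62.5, so 26560 s.
Number of layers: 244 / 0.4 → 610 (rounded up).
Z-hop total = 610 × 2.4, so 1464 s.
Altogether 26560 + 1464 = 28024 s, i.e. 7.78 hours.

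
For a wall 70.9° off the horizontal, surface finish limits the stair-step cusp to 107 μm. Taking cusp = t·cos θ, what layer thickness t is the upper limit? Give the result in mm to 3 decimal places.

t = h_c / cos θ = 0.107 / 0.3272 = 0.327 mm.

0.327 mm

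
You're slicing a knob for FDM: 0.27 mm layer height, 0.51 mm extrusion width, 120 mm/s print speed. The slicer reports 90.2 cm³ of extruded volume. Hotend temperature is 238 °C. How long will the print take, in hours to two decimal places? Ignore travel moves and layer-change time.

1.52 hours

Bead cross-section = 0.27 × 0.51, so 0.1377 mm².
Toolpath length = 90.2 cm³ / 0.1377 mm² = 90200 / 0.1377 = 655047.2 mm.
Print-move time = 655047.2 / 120, so 5458.7 s.
That's 5458.7 s → 1.52 hours.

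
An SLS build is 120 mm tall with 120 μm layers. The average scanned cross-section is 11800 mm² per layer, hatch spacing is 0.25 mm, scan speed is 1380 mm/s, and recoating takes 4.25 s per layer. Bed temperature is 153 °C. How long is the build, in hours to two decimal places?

10.68 hours

Layers = ⌈120/0.12⌉ = 1000.
Scan path per layer = 11800 / 0.25 = 47200 mm.
Scan time per layer = 47200 / 1380, so 34.2029 s.
Time per layer: 34.2029 + 4.25 → 38.4529 s.
1000 layers × 38.4529 s/layer = 38452.9 s, i.e. 10.68 hours.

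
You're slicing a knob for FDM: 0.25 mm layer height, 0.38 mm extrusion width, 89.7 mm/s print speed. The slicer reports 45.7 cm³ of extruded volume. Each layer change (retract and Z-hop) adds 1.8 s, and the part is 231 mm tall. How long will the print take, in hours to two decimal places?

1.95 hours

Extrusion cross-section: 0.25 × 0.38 → 0.095 mm².
Path length: 45700 mm³ / 0.095 mm² → 481052.6 mm.
Extrusion time = 481052.6 / 89.7, so 5362.9 s.
Layer count = ceil(231 / 0.25) = 924.
Non-print overhead: 924 × 1.8 → 1663.2 s.
Total = 5362.9 + 1663.2 = 7026.1 s = 1.95 hours.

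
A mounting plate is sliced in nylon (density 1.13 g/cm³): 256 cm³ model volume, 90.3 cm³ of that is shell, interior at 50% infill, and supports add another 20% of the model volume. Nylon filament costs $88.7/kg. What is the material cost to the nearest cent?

$22.49

Volume inside the shell = 256 − 90.3 = 165.7 cm³.
Infill volume = 0.50 × 165.7 = 82.85 cm³.
Support = 0.20 × 256 = 51.2 cm³.
Total printed volume = 90.3 + 82.85 + 51.2 = 224.35 cm³.
Mass: 224.35 × 1.13 → 253.5155 g.
Cost = 253.5155 g / 1000 × $88.7/kg = $22.49.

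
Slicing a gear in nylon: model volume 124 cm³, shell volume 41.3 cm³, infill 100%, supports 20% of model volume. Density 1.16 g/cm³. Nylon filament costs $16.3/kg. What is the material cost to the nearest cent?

$2.81

Infill region = 124 − 41.3, so 82.7 cm³.
Infill deposited: 1.00 × 82.7 → 82.7 cm³.
Support: 0.20 × 124 → 24.8 cm³.
Total extruded: 41.3 + 82.7 + 24.8 → 148.8 cm³.
Mass: 148.8 × 1.16 → 172.608 g.
At $16.3/kg: 172.608/1000 × 16.3 = $2.81.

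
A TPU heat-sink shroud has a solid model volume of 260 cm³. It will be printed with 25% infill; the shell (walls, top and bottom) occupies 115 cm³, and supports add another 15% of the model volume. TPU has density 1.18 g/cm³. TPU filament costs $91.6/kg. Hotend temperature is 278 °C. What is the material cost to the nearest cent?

$20.56

Volume inside the shell: 260 − 115 → 145 cm³.
Infill volume = 0.25 × 145, so 36.25 cm³.
Support = 0.15 × 260, so 39 cm³.
Total extruded = 115 + 36.25 + 39 = 190.25 cm³.
Mass: 190.25 × 1.18 → 224.495 g.
At $91.6/kg: 224.495/1000 × 91.6 = $20.56.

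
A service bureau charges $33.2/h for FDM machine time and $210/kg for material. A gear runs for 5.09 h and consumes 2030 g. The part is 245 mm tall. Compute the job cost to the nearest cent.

Time charge = 33.2 × 5.09, so $168.988.
Material charge = 210 × 2030/1000, so $426.30.
Total = 168.988 + 426.30 = 595.288 ≈ $595.29.

$595.29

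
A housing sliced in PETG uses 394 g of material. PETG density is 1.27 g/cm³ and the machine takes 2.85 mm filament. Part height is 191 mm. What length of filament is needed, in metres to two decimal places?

48.63 m

Extruded volume: 394/1.27 = 310.2362 cm³ (310236.2 mm³).
Cross-section of 2.85 mm filament: π·(2.85/2)² = 6.3794 mm².
Length = 310236.2 / 6.3794 = 48630.94 mm = 48.63 m.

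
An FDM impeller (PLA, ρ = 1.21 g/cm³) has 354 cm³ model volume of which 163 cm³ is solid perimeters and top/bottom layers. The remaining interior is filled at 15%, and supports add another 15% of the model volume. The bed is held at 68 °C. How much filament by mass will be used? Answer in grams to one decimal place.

Interior volume = 354 − 163 = 191 cm³.
Deposited infill: 0.15 × 191 → 28.65 cm³.
Support: 0.15 × 354 → 53.1 cm³.
Deposited volume = 163 + 28.65 + 53.1 = 244.75 cm³.
Mass: 244.75 × 1.21 → 296.1475 g.

296.1 g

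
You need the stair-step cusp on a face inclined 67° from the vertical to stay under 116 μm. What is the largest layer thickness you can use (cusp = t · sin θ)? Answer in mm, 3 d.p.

0.126 mm

t = h_c / sin θ = 0.116 / 0.9205 = 0.126 mm.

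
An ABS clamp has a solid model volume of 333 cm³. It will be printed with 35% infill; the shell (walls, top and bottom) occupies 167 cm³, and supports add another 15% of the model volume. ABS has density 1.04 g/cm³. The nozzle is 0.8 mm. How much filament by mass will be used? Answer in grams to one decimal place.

Interior volume = 333 − 167 = 166 cm³.
Infill deposited = 0.35 × 166 = 58.1 cm³.
Support = 0.15 × 333 = 49.95 cm³.
Total printed volume = 167 + 58.1 + 49.95, so 275.05 cm³.
Mass = 275.05 × 1.04, so 286.052 g.

286.1 g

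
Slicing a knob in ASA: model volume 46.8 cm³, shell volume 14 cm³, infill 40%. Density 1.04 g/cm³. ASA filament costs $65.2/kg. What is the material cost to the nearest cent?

Interior volume = 46.8 − 14, so 32.8 cm³.
Infill volume = 0.40 × 32.8 = 13.12 cm³.
Total printed volume = 14 + 13.12 = 27.12 cm³.
Mass = 27.12 × 1.04 = 28.2048 g.
Cost = 28.2048 g / 1000 × $65.2/kg = $1.84.

$1.84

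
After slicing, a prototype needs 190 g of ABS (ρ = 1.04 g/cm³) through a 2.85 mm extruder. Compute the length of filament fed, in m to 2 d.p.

Extruded volume: 190/1.04 = 182.6923 cm³ (182692.3 mm³).
Cross-section of 2.85 mm filament: π·(2.85/2)² = 6.3794 mm².
Length = 182692.3 / 6.3794 = 28637.85 mm = 28.64 m.

28.64 m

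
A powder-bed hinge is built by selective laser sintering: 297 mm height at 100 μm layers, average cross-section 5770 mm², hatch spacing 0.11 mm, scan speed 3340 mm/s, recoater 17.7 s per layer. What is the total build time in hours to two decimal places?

27.56 hours

Layer count = ceil(297 / 0.1) = 2970.
Per-layer scan distance = 5770 / 0.11, so 52454.5 mm.
Laser time per layer = 52454.5 / 3340, so 15.7049 s.
Per-layer time = 15.7049 + 17.7 = 33.4049 s.
2970 layers × 33.4049 s/layer = 99212.553 s, i.e. 27.56 hours.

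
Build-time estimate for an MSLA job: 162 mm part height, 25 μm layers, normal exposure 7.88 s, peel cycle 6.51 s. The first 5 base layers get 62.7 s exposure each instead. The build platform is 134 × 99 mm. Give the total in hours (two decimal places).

25.98 hours

Number of layers: 162 / 0.025 → 6480 (rounded up).
Burn-in layers: 5 × (62.7 + 6.51) → 346.05 s.
Remaining layers = 6475 × (7.88 + 6.51), so 93175.25 s.
Total = 346.05 + 93175.25 = 93521.3 s = 25.98 hours.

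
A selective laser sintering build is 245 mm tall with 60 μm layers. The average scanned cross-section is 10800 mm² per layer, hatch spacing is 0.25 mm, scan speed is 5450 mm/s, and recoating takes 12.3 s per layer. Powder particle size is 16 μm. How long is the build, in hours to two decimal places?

22.95 hours

Number of layers: 245 / 0.06 → 4084 (rounded up).
Hatch length per layer = 10800 / 0.25 = 43200 mm.
Per-layer scan time = 43200 / 5450, so 7.9266 s.
Per-layer time = 7.9266 + 12.3, so 20.2266 s.
Total: 4084 × 20.2266 s = 82605.4344 s → 22.95 hours.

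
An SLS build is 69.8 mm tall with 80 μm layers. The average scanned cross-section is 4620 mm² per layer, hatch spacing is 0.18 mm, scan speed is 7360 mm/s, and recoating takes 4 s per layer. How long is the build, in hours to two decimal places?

Number of layers: 69.8 / 0.08 → 873 (rounded up).
Scan path per layer: 4620 / 0.18 → 25666.7 mm.
Per-layer scan time = 25666.7 / 7360 = 3.4873 s.
Per-layer time = 3.4873 + 4 = 7.4873 s.
Build time = 873 × 7.4873 = 6536.4129 s = 1.82 hours.

1.82 hours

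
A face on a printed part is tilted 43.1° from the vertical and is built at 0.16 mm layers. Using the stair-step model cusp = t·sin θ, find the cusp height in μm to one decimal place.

sin(43.1°) = 0.6833, so cusp = 0.16 × 0.6833 = 0.109328 mm → 109.3 μm.

109.3 μm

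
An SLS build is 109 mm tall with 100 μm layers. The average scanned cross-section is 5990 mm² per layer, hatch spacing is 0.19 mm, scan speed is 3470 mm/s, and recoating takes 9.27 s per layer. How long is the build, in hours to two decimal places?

Number of layers: 109 / 0.1 → 1090 (rounded up).
Hatch length per layer = 5990 / 0.19 = 31526.3 mm.
Scan time per layer = 31526.3 / 3470, so 9.0854 s.
Per-layer time = 9.0854 + 9.27 = 18.3554 s.
Total: 1090 × 18.3554 s = 20007.386 s → 5.56 hours.

5.56 hours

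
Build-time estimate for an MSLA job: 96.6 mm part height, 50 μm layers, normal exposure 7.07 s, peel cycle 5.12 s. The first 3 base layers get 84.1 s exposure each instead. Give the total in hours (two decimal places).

Number of layers: 96.6 / 0.05 → 1932 (rounded up).
Base layers = 3 × (84.1 + 5.12), so 267.66 s.
Normal layers: 1929 × (7.07 + 5.12) → 23514.51 s.
Total = 267.66 + 23514.51 = 23782.17 s = 6.61 hours.

6.61 hours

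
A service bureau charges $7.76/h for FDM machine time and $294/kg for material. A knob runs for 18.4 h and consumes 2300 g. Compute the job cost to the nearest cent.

$818.98

Time charge: 7.76 × 18.4 → $142.784.
Material charge = 294 × 2300/1000, so $676.20.
Job cost: 142.784 + 676.20 = 818.984 ≈ $818.98.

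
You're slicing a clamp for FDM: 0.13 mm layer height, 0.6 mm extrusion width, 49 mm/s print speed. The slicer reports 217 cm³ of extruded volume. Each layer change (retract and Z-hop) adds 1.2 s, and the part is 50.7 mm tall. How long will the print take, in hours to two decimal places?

Bead cross-section: 0.13 × 0.6 → 0.078 mm².
Toolpath length = 217 cm³ / 0.078 mm² = 217000 / 0.078 = 2782051.3 mm.
Extrusion time = 2782051.3 / 49, so 56776.6 s.
Layer count = ceil(50.7 / 0.13) = 390.
Z-hop total = 390 × 1.2, so 468 s.
Altogether 56776.6 + 468 = 57244.6 s, i.e. 15.90 hours.

15.90 hours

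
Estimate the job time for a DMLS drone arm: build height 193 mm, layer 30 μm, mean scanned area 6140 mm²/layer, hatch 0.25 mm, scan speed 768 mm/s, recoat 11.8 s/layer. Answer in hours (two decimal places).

78.24 hours

Layer count = ceil(193 / 0.03) = 6434.
Scan path per layer: 6140 / 0.25 → 24560 mm.
Per-layer scan time = 24560 / 768, so 31.9792 s.
Time per layer: 31.9792 + 11.8 → 43.7792 s.
Build time = 6434 × 43.7792 = 281675.3728 s = 78.24 hours.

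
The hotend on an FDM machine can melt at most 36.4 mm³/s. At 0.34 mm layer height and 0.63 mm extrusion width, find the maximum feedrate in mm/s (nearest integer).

A = 0.34 × 0.63, so 0.2142 mm².
Max speed = 36.4 / 0.2142 = 169.93 ≈ 170 mm/s.

170 mm/s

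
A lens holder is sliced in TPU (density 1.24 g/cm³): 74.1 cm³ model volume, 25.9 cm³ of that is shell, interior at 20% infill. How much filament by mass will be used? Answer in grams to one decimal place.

44.1 g

Infill region = 74.1 − 25.9 = 48.2 cm³.
Deposited infill = 0.20 × 48.2 = 9.64 cm³.
Total printed volume: 25.9 + 9.64 → 35.54 cm³.
Mass: 35.54 × 1.24 → 44.0696 g.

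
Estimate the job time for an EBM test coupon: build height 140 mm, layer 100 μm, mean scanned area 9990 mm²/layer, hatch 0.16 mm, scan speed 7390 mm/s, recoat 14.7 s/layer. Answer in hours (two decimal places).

Layer count = ceil(140 / 0.1) = 1400.
Hatch length per layer = 9990 / 0.16 = 62437.5 mm.
Scan time per layer: 62437.5 / 7390 → 8.4489 s.
Time per layer = 8.4489 + 14.7, so 23.1489 s.
Total: 1400 × 23.1489 s = 32408.46 s → 9.00 hours.

9.00 hours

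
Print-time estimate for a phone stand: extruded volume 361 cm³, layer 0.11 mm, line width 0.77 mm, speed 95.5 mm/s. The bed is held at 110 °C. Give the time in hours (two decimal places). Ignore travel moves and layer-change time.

12.40 hours

Line area: 0.11 × 0.77 → 0.0847 mm².
Total extruded path = 361000/0.0847 = 4262101.5 mm.
Extrusion time = 4262101.5 / 95.5, so 44629.3 s.
In the requested units: 44629.3 s = 12.40 hours.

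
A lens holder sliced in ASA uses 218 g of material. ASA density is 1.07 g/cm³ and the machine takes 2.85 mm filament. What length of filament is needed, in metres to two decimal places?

31.94 m

Extruded volume: 218/1.07 = 203.7383 cm³ (203738.3 mm³).
A = π r² = π × 1.425² = 6.3794 mm².
Length = 203738.3 / 6.3794 = 31936.91 mm = 31.94 m.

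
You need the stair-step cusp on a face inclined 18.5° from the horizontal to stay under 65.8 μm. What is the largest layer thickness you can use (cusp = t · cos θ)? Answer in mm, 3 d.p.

0.069 mm

cos(18.5°) = 0.9483; t_max = 0.0658/0.9483 = 0.069 mm.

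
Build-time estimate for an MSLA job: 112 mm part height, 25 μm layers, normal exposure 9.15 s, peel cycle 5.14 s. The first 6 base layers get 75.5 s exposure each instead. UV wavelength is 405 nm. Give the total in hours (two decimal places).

17.89 hours

Number of layers: 112 / 0.025 → 4480 (rounded up).
Burn-in layers: 6 × (75.5 + 5.14) → 483.84 s.
Regular layers: 4474 × (9.15 + 5.14) → 63933.46 s.
Total = 483.84 + 63933.46 = 64417.3 s = 17.89 hours.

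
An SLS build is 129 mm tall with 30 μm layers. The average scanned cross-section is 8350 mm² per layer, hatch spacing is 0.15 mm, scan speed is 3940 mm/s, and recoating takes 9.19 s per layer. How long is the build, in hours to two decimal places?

27.85 hours

Number of layers: 129 / 0.03 → 4300 (rounded up).
Per-layer scan distance = 8350 / 0.15 = 55666.7 mm.
Laser time per layer = 55666.7 / 3940, so 14.1286 s.
Layer cycle = 14.1286 + 9.19 = 23.3186 s.
Build time = 4300 × 23.3186 = 100269.98 s = 27.85 hours.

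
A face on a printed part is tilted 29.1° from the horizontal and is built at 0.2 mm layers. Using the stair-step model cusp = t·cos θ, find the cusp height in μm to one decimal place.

174.8 μm

Cusp = layer height × cos(29.1°) = 0.2 × 0.8738 = 0.17476 mm = 174.8 μm.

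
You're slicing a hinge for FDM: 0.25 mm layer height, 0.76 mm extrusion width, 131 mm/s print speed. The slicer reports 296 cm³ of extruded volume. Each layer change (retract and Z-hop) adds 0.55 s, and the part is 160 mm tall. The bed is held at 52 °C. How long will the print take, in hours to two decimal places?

3.40 hours

Bead cross-section = 0.25 × 0.76, so 0.19 mm².
Path length: 296000 mm³ / 0.19 mm² → 1557894.7 mm.
Print-move time: 1557894.7 / 131 → 11892.3 s.
Number of layers: 160 / 0.25 → 640 (rounded up).
Z-hop total = 640 × 0.55, so 352 s.
Altogether 11892.3 + 352 = 12244.3 s, i.e. 3.40 hours.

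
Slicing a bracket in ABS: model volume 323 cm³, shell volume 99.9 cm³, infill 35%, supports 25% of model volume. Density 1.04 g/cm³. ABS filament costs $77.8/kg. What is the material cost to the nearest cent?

$20.93

Interior volume: 323 − 99.9 → 223.1 cm³.
Deposited infill = 0.35 × 223.1, so 78.085 cm³.
Support = 0.25 × 323, so 80.75 cm³.
Total printed volume = 99.9 + 78.085 + 80.75, so 258.735 cm³.
Mass = 258.735 × 1.04 = 269.0844 g.
Cost = 269.0844 g / 1000 × $77.8/kg = $20.93.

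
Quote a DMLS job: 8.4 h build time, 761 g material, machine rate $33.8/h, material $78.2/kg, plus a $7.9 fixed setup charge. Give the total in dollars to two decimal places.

Time charge: 33.8 × 8.4 → $283.92.
Feedstock cost: 78.2 × 761/1000 → $59.5102.
Adding setup: 283.92 + 59.5102 + 7.9 → 351.3302 ≈ $351.33.

$351.33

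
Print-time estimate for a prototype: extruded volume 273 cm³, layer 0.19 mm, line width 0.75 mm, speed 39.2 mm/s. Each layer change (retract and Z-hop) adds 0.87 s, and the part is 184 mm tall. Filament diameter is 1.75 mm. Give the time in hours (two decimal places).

Bead cross-section = 0.19 × 0.75, so 0.1425 mm².
Path length: 273000 mm³ / 0.1425 mm² → 1915789.5 mm.
Print-move time: 1915789.5 / 39.2 → 48872.2 s.
Layer count = ceil(184 / 0.19) = 969.
Non-print overhead = 969 × 0.87 = 843.03 s.
Altogether 48872.2 + 843.03 = 49715.23 s, i.e. 13.81 hours.

13.81 hours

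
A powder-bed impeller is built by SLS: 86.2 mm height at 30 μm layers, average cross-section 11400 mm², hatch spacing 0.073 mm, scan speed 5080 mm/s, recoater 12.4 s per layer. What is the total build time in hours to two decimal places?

34.44 hours

Layer count = ceil(86.2 / 0.03) = 2874.
Hatch length per layer = 11400 / 0.073, so 156164.4 mm.
Per-layer scan time = 156164.4 / 5080 = 30.741 s.
Time per layer: 30.741 + 12.4 → 43.141 s.
2874 layers × 43.141 s/layer = 123987.234 s, i.e. 34.44 hours.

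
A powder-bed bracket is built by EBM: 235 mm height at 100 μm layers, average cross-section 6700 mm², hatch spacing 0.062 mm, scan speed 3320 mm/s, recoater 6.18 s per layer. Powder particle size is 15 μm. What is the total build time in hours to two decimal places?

Layer count = ceil(235 / 0.1) = 2350.
Hatch length per layer: 6700 / 0.062 → 108064.5 mm.
Per-layer scan time = 108064.5 / 3320 = 32.5495 s.
Per-layer time = 32.5495 + 6.18, so 38.7295 s.
Build time = 2350 × 38.7295 = 91014.325 s = 25.28 hours.

25.28 hours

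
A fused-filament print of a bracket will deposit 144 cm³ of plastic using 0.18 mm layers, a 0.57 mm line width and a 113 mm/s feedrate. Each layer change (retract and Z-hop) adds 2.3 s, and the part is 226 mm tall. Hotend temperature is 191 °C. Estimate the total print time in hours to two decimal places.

4.25 hours

Line area: 0.18 × 0.57 → 0.1026 mm².
Path length: 144000 mm³ / 0.1026 mm² → 1403508.8 mm.
Time extruding = 1403508.8 / 113, so 12420.4 s.
Number of layers: 226 / 0.18 → 1256 (rounded up).
Z-hop total: 1256 × 2.3 → 2888.8 s.
Total = 12420.4 + 2888.8 = 15309.2 s = 4.25 hours.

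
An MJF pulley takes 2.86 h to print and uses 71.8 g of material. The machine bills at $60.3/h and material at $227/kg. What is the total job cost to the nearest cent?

Machine cost: 60.3 × 2.86 → $172.458.
Feedstock cost: 227 × 71.8/1000 → $16.2986.
Job cost: 172.458 + 16.2986 = 188.7566 ≈ $188.76.

$188.76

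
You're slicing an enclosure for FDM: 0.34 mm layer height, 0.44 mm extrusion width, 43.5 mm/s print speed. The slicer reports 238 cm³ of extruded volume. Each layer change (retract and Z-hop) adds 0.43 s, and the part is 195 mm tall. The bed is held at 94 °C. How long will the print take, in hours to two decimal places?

10.23 hours

Extrusion cross-section = 0.34 × 0.44 = 0.1496 mm².
Toolpath length = 238 cm³ / 0.1496 mm² = 238000 / 0.1496 = 1590909.1 mm.
Print-move time = 1590909.1 / 43.5 = 36572.6 s.
Number of layers: 195 / 0.34 → 574 (rounded up).
Z-hop total: 574 × 0.43 → 246.82 s.
Altogether 36572.6 + 246.82 = 36819.42 s, i.e. 10.23 hours.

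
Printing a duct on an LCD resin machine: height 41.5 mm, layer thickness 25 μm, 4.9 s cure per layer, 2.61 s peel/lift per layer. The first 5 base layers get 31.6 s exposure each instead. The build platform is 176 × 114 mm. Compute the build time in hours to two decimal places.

3.50 hours

Layer count = ceil(41.5 / 0.025) = 1660.
Base layers = 5 × (31.6 + 2.61) = 171.05 s.
Regular layers: 1655 × (4.9 + 2.61) → 12429.05 s.
Sum: 171.05 + 12429.05 = 12600.1 s → 3.50 hours.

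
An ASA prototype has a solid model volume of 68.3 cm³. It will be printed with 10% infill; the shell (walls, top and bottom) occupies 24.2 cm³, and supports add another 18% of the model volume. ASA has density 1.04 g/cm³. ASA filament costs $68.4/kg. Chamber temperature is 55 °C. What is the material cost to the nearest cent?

$2.91

Infill region: 68.3 − 24.2 → 44.1 cm³.
Infill volume = 0.10 × 44.1, so 4.41 cm³.
Support = 0.18 × 68.3 = 12.294 cm³.
Deposited volume: 24.2 + 4.41 + 12.294 → 40.904 cm³.
Mass = 40.904 × 1.04 = 42.54016 g.
Cost = 42.54016 g / 1000 × $68.4/kg = $2.91.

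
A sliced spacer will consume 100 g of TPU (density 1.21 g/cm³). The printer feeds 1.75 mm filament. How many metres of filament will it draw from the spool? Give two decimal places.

34.36 m

Extruded volume: 100/1.21 = 82.6446 cm³ (82644.6 mm³).
Filament cross-section = π × (1.75/2)² = 2.4053 mm².
L = V/A = 82644.6/2.4053 = 34359.37 mm → 34.36 m.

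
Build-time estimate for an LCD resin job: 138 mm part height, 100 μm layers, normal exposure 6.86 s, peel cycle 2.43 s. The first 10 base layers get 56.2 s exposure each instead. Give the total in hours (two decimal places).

Layer count = ceil(138 / 0.1) = 1380.
Bottom layers: 10 × (56.2 + 2.43) → 586.3 s.
Remaining layers = 1370 × (6.86 + 2.43), so 12727.3 s.
Sum: 586.3 + 12727.3 = 13313.6 s → 3.70 hours.

3.70 hours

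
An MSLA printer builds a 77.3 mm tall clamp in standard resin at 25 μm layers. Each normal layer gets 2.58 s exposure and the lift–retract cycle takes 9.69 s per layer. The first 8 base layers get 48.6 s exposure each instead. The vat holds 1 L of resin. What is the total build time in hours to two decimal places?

Layer count = ceil(77.3 / 0.025) = 3092.
Burn-in layers = 8 × (48.6 + 9.69) = 466.32 s.
Normal layers: 3084 × (2.58 + 9.69) → 37840.68 s.
Total = 466.32 + 37840.68 = 38307 s = 10.64 hours.

10.64 hours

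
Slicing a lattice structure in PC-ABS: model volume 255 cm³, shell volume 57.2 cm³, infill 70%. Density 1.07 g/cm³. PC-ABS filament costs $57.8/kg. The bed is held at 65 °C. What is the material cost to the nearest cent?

$12.10

Infill region: 255 − 57.2 → 197.8 cm³.
Infill deposited = 0.70 × 197.8 = 138.46 cm³.
Deposited volume: 57.2 + 138.46 → 195.66 cm³.
Mass: 195.66 × 1.07 → 209.3562 g.
At $57.8/kg: 209.3562/1000 × 57.8 = $12.10.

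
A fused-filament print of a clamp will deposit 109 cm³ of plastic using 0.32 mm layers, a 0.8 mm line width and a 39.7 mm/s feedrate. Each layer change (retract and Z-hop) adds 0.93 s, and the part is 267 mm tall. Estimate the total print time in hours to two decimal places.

3.19 hours

Line area = 0.32 × 0.8, so 0.256 mm².
Total extruded path = 109000/0.256 = 425781.3 mm.
Time extruding = 425781.3 / 39.7, so 10725 s.
Number of layers: 267 / 0.32 → 835 (rounded up).
Non-print overhead = 835 × 0.93, so 776.55 s.
Altogether 10725 + 776.55 = 11501.55 s, i.e. 3.19 hours.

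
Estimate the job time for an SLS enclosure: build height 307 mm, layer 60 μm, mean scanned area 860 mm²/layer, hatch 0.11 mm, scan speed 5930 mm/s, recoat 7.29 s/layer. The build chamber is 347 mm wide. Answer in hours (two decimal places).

Number of layers: 307 / 0.06 → 5117 (rounded up).
Per-layer scan distance = 860 / 0.11 = 7818.2 mm.
Scan time per layer: 7818.2 / 5930 → 1.3184 s.
Layer cycle = 1.3184 + 7.29, so 8.6084 s.
5117 layers × 8.6084 s/layer = 44049.1828 s, i.e. 12.24 hours.

12.24 hours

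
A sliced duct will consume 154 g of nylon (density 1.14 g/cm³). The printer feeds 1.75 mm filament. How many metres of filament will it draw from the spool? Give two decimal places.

56.16 m

Volume = 154 g / 1.14 g·cm⁻³ = 135.0877 cm³ = 135087.7 mm³.
A = π r² = π × 0.875² = 2.4053 mm².
L = V/A = 135087.7/2.4053 = 56162.52 mm → 56.16 m.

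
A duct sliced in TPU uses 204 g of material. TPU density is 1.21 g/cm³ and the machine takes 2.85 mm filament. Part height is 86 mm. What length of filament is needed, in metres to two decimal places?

26.43 m

Extruded volume: 204/1.21 = 168.595 cm³ (168595 mm³).
Filament cross-section = π × (2.85/2)² = 6.3794 mm².
Length = 168595 / 6.3794 = 26428.03 mm = 26.43 m.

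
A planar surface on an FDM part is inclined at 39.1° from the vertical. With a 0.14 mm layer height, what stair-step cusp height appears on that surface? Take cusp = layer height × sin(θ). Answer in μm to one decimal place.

Cusp = layer height × sin(39.1°) = 0.14 × 0.6307 = 0.088298 mm = 88.3 μm.

88.3 μm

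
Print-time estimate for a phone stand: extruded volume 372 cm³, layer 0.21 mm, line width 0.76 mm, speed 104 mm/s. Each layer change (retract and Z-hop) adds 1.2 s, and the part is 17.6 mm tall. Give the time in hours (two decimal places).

6.25 hours

Extrusion cross-section: 0.21 × 0.76 → 0.1596 mm².
Total extruded path = 372000/0.1596 = 2330827.1 mm.
Print-move time = 2330827.1 / 104 = 22411.8 s.
Layers = ⌈17.6/0.21⌉ = 84.
Non-print overhead = 84 × 1.2 = 100.8 s.
Altogether 22411.8 + 100.8 = 22512.6 s, i.e. 6.25 hours.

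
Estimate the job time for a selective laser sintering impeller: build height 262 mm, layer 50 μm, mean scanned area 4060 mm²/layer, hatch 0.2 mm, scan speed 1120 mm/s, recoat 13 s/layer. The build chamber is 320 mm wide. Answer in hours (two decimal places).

45.30 hours

Number of layers: 262 / 0.05 → 5240 (rounded up).
Per-layer scan distance = 4060 / 0.2 = 20300 mm.
Scan time per layer = 20300 / 1120, so 18.125 s.
Per-layer time: 18.125 + 13 → 31.125 s.
5240 layers × 31.125 s/layer = 163095 s, i.e. 45.30 hours.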